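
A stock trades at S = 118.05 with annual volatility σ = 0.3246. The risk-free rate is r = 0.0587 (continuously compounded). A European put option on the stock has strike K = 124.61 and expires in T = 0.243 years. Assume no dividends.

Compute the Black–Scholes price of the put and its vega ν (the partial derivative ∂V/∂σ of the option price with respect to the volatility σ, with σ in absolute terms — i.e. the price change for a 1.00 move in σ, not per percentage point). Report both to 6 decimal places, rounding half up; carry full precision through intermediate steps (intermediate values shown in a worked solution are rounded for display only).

price = 10.314236
ν = 22.887048

σ√T = 0.3246·√0.243 = 0.160012
d₁ = (ln(S/K) + (r+σ²/2)T) / (σ√T) = (ln(118.05/124.61) + (0.0587+0.3246²/2)·0.243) / 0.160012 = (-0.054081 + 0.027066) / 0.160012 = -0.168829
d₂ = d₁ − σ√T = -0.168829 − 0.160012 = -0.328841
e^{−rT} = e^{−0.0587·0.243} = 0.985837
N(−d₁) = 0.567034,  N(−d₂) = 0.628862
Put price V = K·e^{−rT}·N(−d₂) − S·N(−d₁) = 77.252656 − 66.938420 = 10.314236
φ(d₁) = (1/√(2π))·e^{−d₁²/2} = 0.393297
ν = S·φ(d₁)·√T = 22.887048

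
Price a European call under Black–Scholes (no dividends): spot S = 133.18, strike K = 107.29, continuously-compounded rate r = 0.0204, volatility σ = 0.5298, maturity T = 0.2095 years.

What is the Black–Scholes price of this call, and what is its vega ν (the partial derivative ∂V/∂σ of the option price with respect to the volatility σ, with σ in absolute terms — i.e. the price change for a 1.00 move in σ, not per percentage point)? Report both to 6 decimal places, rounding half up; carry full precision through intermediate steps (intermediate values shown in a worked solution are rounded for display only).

σ√T = 0.5298·√0.2095 = 0.242496
d₁ = (ln(S/K) + (r+σ²/2)T) / (σ√T) = (ln(133.18/107.29) + (0.0204+0.5298²/2)·0.2095) / 0.242496 = (0.216166 + 0.033676) / 0.242496 = 1.030295
d₂ = d₁ − σ√T = 1.030295 − 0.242496 = 0.787799
e^{−rT} = e^{−0.0204·0.2095} = 0.995735
N(d₁) = 0.848564,  N(d₂) = 0.784593
Call price V = S·N(d₁) − K·e^{−rT}·N(d₂) = 113.011778 − 83.819976 = 29.191802
φ(d₁) = (1/√(2π))·e^{−d₁²/2} = 0.234642
ν = S·φ(d₁)·√T = 14.303347

price = 29.191802
ν = 14.303347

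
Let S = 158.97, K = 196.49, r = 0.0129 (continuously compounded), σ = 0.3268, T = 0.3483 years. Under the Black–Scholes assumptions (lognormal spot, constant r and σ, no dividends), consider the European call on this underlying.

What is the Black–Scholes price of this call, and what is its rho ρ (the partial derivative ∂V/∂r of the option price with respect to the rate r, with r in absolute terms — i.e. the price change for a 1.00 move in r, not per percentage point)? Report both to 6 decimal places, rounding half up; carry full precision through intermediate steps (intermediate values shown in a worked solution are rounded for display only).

σ√T = 0.3268·√0.3483 = 0.192867
d₁ = (ln(S/K) + (r+σ²/2)T) / (σ√T) = (ln(158.97/196.49) + (0.0129+0.3268²/2)·0.3483) / 0.192867 = (-0.211896 + 0.023092) / 0.192867 = -0.978932
d₂ = d₁ − σ√T = -0.978932 − 0.192867 = -1.171799
e^{−rT} = e^{−0.0129·0.3483} = 0.995517
N(d₁) = 0.163807,  N(d₂) = 0.120639
Call price V = S·N(d₁) − K·e^{−rT}·N(d₂) = 26.040366 − 23.598053 = 2.442313
ρ = K·T·e^{−rT}·N(d₂) = 8.219202

price = 2.442313
ρ = 8.219202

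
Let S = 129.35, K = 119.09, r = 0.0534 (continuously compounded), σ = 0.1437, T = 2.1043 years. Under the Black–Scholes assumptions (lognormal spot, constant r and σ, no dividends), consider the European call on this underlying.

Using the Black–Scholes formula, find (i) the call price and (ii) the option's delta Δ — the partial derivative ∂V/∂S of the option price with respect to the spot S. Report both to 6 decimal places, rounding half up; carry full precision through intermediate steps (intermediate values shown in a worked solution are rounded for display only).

price = 25.210449
Δ = 0.850770

σ√T = 0.1437·√2.1043 = 0.208454
d₁ = (ln(S/K) + (r+σ²/2)T) / (σ√T) = (ln(129.35/119.09) + (0.0534+0.1437²/2)·2.1043) / 0.208454 = (0.082642 + 0.134096) / 0.208454 = 1.039742
d₂ = d₁ − σ√T = 1.039742 − 0.208454 = 0.831288
e^{−rT} = e^{−0.0534·2.1043} = 0.893714
N(d₁) = 0.850770,  N(d₂) = 0.797095
Call price V = S·N(d₁) − K·e^{−rT}·N(d₂) = 110.047118 − 84.836669 = 25.210449
Δ = N(d₁) = 0.850770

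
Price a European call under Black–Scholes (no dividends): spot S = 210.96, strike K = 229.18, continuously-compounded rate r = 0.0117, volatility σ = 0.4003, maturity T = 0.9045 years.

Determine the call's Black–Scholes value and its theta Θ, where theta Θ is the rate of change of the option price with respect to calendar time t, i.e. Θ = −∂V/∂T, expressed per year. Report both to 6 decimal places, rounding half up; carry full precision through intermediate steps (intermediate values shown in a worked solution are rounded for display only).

σ√T = 0.4003·√0.9045 = 0.380706
d₁ = (ln(S/K) + (r+σ²/2)T) / (σ√T) = (ln(210.96/229.18) + (0.0117+0.4003²/2)·0.9045) / 0.380706 = (-0.082839 + 0.083051) / 0.380706 = 0.000557
d₂ = d₁ − σ√T = 0.000557 − 0.380706 = -0.380149
e^{−rT} = e^{−0.0117·0.9045} = 0.989473
N(d₁) = 0.500222,  N(d₂) = 0.351917
Call price V = S·N(d₁) − K·e^{−rT}·N(d₂) = 105.526877 − 79.803404 = 25.723474
φ(d₁) = (1/√(2π))·e^{−d₁²/2} = 0.398942
Θ = −S·φ(d₁)·σ/(2√T) − r·K·e^{−rT}·N(d₂) = −17.711748 − 0.933700 = -18.645448

price = 25.723474
Θ = -18.645448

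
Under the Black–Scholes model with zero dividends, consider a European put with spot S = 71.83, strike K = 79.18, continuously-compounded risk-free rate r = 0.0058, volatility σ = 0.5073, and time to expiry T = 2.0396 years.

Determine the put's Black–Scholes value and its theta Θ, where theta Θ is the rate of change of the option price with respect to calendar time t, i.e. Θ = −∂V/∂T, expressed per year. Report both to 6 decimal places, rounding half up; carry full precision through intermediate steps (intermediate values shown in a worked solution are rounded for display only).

price = 24.574603
Θ = -4.629466

σ√T = 0.5073·√2.0396 = 0.724498
d₁ = (ln(S/K) + (r+σ²/2)T) / (σ√T) = (ln(71.83/79.18) + (0.0058+0.5073²/2)·2.0396) / 0.724498 = (-0.097422 + 0.274279) / 0.724498 = 0.244110
d₂ = d₁ − σ√T = 0.244110 − 0.724498 = -0.480389
e^{−rT} = e^{−0.0058·2.0396} = 0.988240
N(−d₁) = 0.403573,  N(−d₂) = 0.684524
Put price V = K·e^{−rT}·N(−d₂) − S·N(−d₁) = 53.563248 − 28.988644 = 24.574603
φ(d₁) = (1/√(2π))·e^{−d₁²/2} = 0.387231
Θ = −S·φ(d₁)·σ/(2√T) + r·K·e^{−rT}·N(−d₂) = −4.940132 + 0.310667 = -4.629466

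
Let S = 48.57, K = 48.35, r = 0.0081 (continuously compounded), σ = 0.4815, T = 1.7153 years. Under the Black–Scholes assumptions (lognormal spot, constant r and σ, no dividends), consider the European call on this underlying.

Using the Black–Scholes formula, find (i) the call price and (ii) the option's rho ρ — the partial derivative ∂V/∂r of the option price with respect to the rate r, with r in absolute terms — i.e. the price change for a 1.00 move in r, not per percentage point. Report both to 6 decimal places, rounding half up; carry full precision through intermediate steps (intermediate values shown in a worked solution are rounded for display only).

price = 12.358475
ρ = 31.686375

σ√T = 0.4815·√1.7153 = 0.630618
d₁ = (ln(S/K) + (r+σ²/2)T) / (σ√T) = (ln(48.57/48.35) + (0.0081+0.4815²/2)·1.7153) / 0.630618 = (0.004540 + 0.212733) / 0.630618 = 0.344540
d₂ = d₁ − σ√T = 0.344540 − 0.630618 = -0.286078
e^{−rT} = e^{−0.0081·1.7153} = 0.986202
N(d₁) = 0.634780,  N(d₂) = 0.387409
Call price V = S·N(d₁) − K·e^{−rT}·N(d₂) = 30.831264 − 18.472789 = 12.358475
ρ = K·T·e^{−rT}·N(d₂) = 31.686375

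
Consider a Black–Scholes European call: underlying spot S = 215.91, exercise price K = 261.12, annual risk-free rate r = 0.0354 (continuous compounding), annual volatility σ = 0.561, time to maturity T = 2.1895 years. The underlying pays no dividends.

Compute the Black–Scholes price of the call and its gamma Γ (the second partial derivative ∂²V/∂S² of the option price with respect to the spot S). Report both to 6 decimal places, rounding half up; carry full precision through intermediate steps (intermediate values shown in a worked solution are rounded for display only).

σ√T = 0.561·√2.1895 = 0.830109
d₁ = (ln(S/K) + (r+σ²/2)T) / (σ√T) = (ln(215.91/261.12) + (0.0354+0.561²/2)·2.1895) / 0.830109 = (-0.190118 + 0.422049) / 0.830109 = 0.279398
d₂ = d₁ − σ√T = 0.279398 − 0.830109 = -0.550712
e^{−rT} = e^{−0.0354·2.1895} = 0.925419
N(d₁) = 0.610030,  N(d₂) = 0.290916
Call price V = S·N(d₁) − K·e^{−rT}·N(d₂) = 131.711620 − 70.298463 = 61.413157
φ(d₁) = (1/√(2π))·e^{−d₁²/2} = 0.383671
Γ = φ(d₁) / (S·σ·√T) = 0.002141

price = 61.413157
Γ = 0.002141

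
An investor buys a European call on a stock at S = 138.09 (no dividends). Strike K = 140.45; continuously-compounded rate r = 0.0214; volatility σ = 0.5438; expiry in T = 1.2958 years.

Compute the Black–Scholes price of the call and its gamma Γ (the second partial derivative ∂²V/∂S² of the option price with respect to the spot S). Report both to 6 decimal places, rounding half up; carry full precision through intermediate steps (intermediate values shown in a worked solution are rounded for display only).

price = 34.130788
Γ = 0.004424

σ√T = 0.5438·√1.2958 = 0.619025
d₁ = (ln(S/K) + (r+σ²/2)T) / (σ√T) = (ln(138.09/140.45) + (0.0214+0.5438²/2)·1.2958) / 0.619025 = (-0.016946 + 0.219326) / 0.619025 = 0.326934
d₂ = d₁ − σ√T = 0.326934 − 0.619025 = -0.292091
e^{−rT} = e^{−0.0214·1.2958} = 0.972651
N(d₁) = 0.628141,  N(d₂) = 0.385108
Call price V = S·N(d₁) − K·e^{−rT}·N(d₂) = 86.739993 − 52.609206 = 34.130788
φ(d₁) = (1/√(2π))·e^{−d₁²/2} = 0.378181
Γ = φ(d₁) / (S·σ·√T) = 0.004424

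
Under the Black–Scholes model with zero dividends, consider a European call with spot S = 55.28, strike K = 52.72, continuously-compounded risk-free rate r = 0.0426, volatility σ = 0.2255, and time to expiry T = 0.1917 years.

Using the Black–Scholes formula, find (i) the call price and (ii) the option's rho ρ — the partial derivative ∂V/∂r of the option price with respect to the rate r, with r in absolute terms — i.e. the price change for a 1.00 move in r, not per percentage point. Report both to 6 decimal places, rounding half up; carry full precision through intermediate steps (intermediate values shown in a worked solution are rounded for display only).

σ√T = 0.2255·√0.1917 = 0.098732
d₁ = (ln(S/K) + (r+σ²/2)T) / (σ√T) = (ln(55.28/52.72) + (0.0426+0.2255²/2)·0.1917) / 0.098732 = (0.047416 + 0.013040) / 0.098732 = 0.612332
d₂ = d₁ − σ√T = 0.612332 − 0.098732 = 0.513600
e^{−rT} = e^{−0.0426·0.1917} = 0.991867
N(d₁) = 0.729841,  N(d₂) = 0.696234
Call price V = S·N(d₁) − K·e^{−rT}·N(d₂) = 40.345605 − 36.406933 = 3.938672
ρ = K·T·e^{−rT}·N(d₂) = 6.979209

price = 3.938672
ρ = 6.979209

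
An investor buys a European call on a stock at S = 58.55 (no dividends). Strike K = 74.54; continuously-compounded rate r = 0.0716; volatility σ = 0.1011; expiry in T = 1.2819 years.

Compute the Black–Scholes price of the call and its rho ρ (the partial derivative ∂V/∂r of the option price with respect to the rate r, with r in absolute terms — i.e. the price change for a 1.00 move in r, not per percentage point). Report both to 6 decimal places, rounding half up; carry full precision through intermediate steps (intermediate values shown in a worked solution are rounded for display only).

σ√T = 0.1011·√1.2819 = 0.114466
d₁ = (ln(S/K) + (r+σ²/2)T) / (σ√T) = (ln(58.55/74.54) + (0.0716+0.1011²/2)·1.2819) / 0.114466 = (-0.241455 + 0.098335) / 0.114466 = -1.250318
d₂ = d₁ − σ√T = -1.250318 − 0.114466 = -1.364785
e^{−rT} = e^{−0.0716·1.2819} = 0.912302
N(d₁) = 0.105592,  N(d₂) = 0.086160
Call price V = S·N(d₁) − K·e^{−rT}·N(d₂) = 6.182393 − 5.859165 = 0.323228
ρ = K·T·e^{−rT}·N(d₂) = 7.510864

price = 0.323228
ρ = 7.510864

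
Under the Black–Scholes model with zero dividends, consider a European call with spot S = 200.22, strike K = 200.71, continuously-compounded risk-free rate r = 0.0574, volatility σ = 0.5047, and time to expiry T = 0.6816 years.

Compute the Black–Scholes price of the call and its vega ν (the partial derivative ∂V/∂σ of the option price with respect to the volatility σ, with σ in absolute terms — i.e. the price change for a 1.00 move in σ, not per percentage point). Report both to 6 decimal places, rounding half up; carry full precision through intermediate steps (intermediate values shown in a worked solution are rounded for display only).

price = 36.177516
ν = 63.111654

σ√T = 0.5047·√0.6816 = 0.416676
d₁ = (ln(S/K) + (r+σ²/2)T) / (σ√T) = (ln(200.22/200.71) + (0.0574+0.5047²/2)·0.6816) / 0.416676 = (-0.002444 + 0.125933) / 0.416676 = 0.296367
d₂ = d₁ − σ√T = 0.296367 − 0.416676 = -0.120309
e^{−rT} = e^{−0.0574·0.6816} = 0.961632
N(d₁) = 0.616525,  N(d₂) = 0.452119
Call price V = S·N(d₁) − K·e^{−rT}·N(d₂) = 123.440636 − 87.263120 = 36.177516
φ(d₁) = (1/√(2π))·e^{−d₁²/2} = 0.381801
ν = S·φ(d₁)·√T = 63.111654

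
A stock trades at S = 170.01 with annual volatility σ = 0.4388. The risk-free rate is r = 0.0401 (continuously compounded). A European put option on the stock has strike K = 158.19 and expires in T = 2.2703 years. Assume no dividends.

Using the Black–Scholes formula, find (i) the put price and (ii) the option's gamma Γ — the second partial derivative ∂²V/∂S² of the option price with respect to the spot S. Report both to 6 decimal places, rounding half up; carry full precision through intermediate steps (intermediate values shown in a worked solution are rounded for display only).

price = 29.118128
Γ = 0.003004

σ√T = 0.4388·√2.2703 = 0.661163
d₁ = (ln(S/K) + (r+σ²/2)T) / (σ√T) = (ln(170.01/158.19) + (0.0401+0.4388²/2)·2.2703) / 0.661163 = (0.072060 + 0.309607) / 0.661163 = 0.577267
d₂ = d₁ − σ√T = 0.577267 − 0.661163 = -0.083895
e^{−rT} = e^{−0.0401·2.2703} = 0.912982
N(−d₁) = 0.281880,  N(−d₂) = 0.533430
Put price V = K·e^{−rT}·N(−d₂) − S·N(−d₁) = 77.040463 − 47.922335 = 29.118128
φ(d₁) = (1/√(2π))·e^{−d₁²/2} = 0.337714
Γ = φ(d₁) / (S·σ·√T) = 0.003004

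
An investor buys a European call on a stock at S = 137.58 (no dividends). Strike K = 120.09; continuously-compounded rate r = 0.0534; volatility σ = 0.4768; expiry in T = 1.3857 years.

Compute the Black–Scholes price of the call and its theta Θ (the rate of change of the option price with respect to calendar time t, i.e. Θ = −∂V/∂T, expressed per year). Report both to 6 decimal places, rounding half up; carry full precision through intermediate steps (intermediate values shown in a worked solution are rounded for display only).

σ√T = 0.4768·√1.3857 = 0.561269
d₁ = (ln(S/K) + (r+σ²/2)T) / (σ√T) = (ln(137.58/120.09) + (0.0534+0.4768²/2)·1.3857) / 0.561269 = (0.135964 + 0.231508) / 0.561269 = 0.654716
d₂ = d₁ − σ√T = 0.654716 − 0.561269 = 0.093448
e^{−rT} = e^{−0.0534·1.3857} = 0.928675
N(d₁) = 0.743675,  N(d₂) = 0.537226
Call price V = S·N(d₁) − K·e^{−rT}·N(d₂) = 102.314776 − 59.913907 = 42.400869
φ(d₁) = (1/√(2π))·e^{−d₁²/2} = 0.321980
Θ = −S·φ(d₁)·σ/(2√T) − r·K·e^{−rT}·N(d₂) = −8.971315 − 3.199403 = -12.170718

price = 42.400869
Θ = -12.170718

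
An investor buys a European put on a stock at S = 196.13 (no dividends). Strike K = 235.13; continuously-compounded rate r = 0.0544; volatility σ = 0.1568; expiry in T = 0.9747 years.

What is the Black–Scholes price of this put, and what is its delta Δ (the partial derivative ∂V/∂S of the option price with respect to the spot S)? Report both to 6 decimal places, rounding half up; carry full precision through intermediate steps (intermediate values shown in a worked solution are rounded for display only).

σ√T = 0.1568·√0.9747 = 0.154804
d₁ = (ln(S/K) + (r+σ²/2)T) / (σ√T) = (ln(196.13/235.13) + (0.0544+0.1568²/2)·0.9747) / 0.154804 = (-0.181361 + 0.065006) / 0.154804 = -0.751629
d₂ = d₁ − σ√T = -0.751629 − 0.154804 = -0.906433
e^{−rT} = e^{−0.0544·0.9747} = 0.948358
N(−d₁) = 0.773863,  N(−d₂) = 0.817647
Put price V = K·e^{−rT}·N(−d₂) − S·N(−d₁) = 182.324836 − 151.777753 = 30.547083
Δ = −N(−d₁) = -0.773863

price = 30.547083
Δ = -0.773863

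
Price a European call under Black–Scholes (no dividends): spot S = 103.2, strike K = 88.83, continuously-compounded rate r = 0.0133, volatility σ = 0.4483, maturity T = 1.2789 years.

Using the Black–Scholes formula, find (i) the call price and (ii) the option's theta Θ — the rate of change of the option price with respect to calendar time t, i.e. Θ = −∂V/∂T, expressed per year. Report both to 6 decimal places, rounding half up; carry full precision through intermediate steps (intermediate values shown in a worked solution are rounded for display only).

σ√T = 0.4483·√1.2789 = 0.506976
d₁ = (ln(S/K) + (r+σ²/2)T) / (σ√T) = (ln(103.2/88.83) + (0.0133+0.4483²/2)·1.2789) / 0.506976 = (0.149944 + 0.145521) / 0.506976 = 0.582801
d₂ = d₁ − σ√T = 0.582801 − 0.506976 = 0.075826
e^{−rT} = e^{−0.0133·1.2789} = 0.983134
N(d₁) = 0.719986,  N(d₂) = 0.530221
Call price V = S·N(d₁) − K·e^{−rT}·N(d₂) = 74.302595 − 46.305176 = 27.997419
φ(d₁) = (1/√(2π))·e^{−d₁²/2} = 0.336631
Θ = −S·φ(d₁)·σ/(2√T) − r·K·e^{−rT}·N(d₂) = −6.885803 − 0.615859 = -7.501662

price = 27.997419
Θ = -7.501662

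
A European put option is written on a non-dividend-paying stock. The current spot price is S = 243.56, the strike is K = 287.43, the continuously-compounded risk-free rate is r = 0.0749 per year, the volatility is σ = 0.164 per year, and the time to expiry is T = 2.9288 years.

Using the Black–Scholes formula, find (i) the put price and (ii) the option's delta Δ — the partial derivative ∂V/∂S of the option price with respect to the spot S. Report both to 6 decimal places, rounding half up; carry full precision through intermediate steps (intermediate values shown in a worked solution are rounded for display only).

price = 20.578391
Δ = -0.370003

σ√T = 0.164·√2.9288 = 0.280665
d₁ = (ln(S/K) + (r+σ²/2)T) / (σ√T) = (ln(243.56/287.43) + (0.0749+0.164²/2)·2.9288) / 0.280665 = (-0.165616 + 0.258754) / 0.280665 = 0.331846
d₂ = d₁ − σ√T = 0.331846 − 0.280665 = 0.051180
e^{−rT} = e^{−0.0749·2.9288} = 0.803027
N(−d₁) = 0.370003,  N(−d₂) = 0.479591
Put price V = K·e^{−rT}·N(−d₂) − S·N(−d₁) = 110.696288 − 90.117897 = 20.578391
Δ = −N(−d₁) = -0.370003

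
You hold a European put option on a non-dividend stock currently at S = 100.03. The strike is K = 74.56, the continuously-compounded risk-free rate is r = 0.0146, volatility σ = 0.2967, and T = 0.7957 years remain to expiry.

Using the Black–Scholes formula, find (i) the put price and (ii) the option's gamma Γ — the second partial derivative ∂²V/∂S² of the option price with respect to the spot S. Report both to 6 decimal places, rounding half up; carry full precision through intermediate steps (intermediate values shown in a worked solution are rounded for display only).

price = 1.391124
Γ = 0.006586

σ√T = 0.2967·√0.7957 = 0.264662
d₁ = (ln(S/K) + (r+σ²/2)T) / (σ√T) = (ln(100.03/74.56) + (0.0146+0.2967²/2)·0.7957) / 0.264662 = (0.293866 + 0.046640) / 0.264662 = 1.286568
d₂ = d₁ − σ√T = 1.286568 − 0.264662 = 1.021906
e^{−rT} = e^{−0.0146·0.7957} = 0.988450
N(−d₁) = 0.099122,  N(−d₂) = 0.153413
Put price V = K·e^{−rT}·N(−d₂) − S·N(−d₁) = 11.306335 − 9.915211 = 1.391124
φ(d₁) = (1/√(2π))·e^{−d₁²/2} = 0.174371
Γ = φ(d₁) / (S·σ·√T) = 0.006586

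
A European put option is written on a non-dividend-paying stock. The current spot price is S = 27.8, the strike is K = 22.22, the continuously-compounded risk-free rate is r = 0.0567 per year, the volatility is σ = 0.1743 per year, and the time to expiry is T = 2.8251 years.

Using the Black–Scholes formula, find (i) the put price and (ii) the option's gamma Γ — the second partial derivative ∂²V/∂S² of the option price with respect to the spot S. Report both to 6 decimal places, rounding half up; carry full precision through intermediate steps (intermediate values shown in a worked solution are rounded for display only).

σ√T = 0.1743·√2.8251 = 0.292964
d₁ = (ln(S/K) + (r+σ²/2)T) / (σ√T) = (ln(27.8/22.22) + (0.0567+0.1743²/2)·2.8251) / 0.292964 = (0.224043 + 0.203097) / 0.292964 = 1.457996
d₂ = d₁ − σ√T = 1.457996 − 0.292964 = 1.165032
e^{−rT} = e^{−0.0567·2.8251} = 0.851988
N(−d₁) = 0.072421,  N(−d₂) = 0.122003
Put price V = K·e^{−rT}·N(−d₂) − S·N(−d₁) = 2.309660 − 2.013299 = 0.296361
φ(d₁) = (1/√(2π))·e^{−d₁²/2} = 0.137819
Γ = φ(d₁) / (S·σ·√T) = 0.016922

price = 0.296361
Γ = 0.016922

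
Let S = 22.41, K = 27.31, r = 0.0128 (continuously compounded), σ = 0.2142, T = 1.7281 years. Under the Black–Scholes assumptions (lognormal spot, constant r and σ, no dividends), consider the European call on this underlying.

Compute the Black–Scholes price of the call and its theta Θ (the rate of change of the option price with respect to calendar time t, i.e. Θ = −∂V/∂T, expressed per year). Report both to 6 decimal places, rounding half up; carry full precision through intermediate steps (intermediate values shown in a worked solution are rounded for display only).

σ√T = 0.2142·√1.7281 = 0.281581
d₁ = (ln(S/K) + (r+σ²/2)T) / (σ√T) = (ln(22.41/27.31) + (0.0128+0.2142²/2)·1.7281) / 0.281581 = (-0.197746 + 0.061764) / 0.281581 = -0.482922
d₂ = d₁ − σ√T = -0.482922 − 0.281581 = -0.764504
e^{−rT} = e^{−0.0128·1.7281} = 0.978123
N(d₁) = 0.314575,  N(d₂) = 0.222284
Call price V = S·N(d₁) − K·e^{−rT}·N(d₂) = 7.049635 − 5.937759 = 1.111876
φ(d₁) = (1/√(2π))·e^{−d₁²/2} = 0.355033
Θ = −S·φ(d₁)·σ/(2√T) − r·K·e^{−rT}·N(d₂) = −0.648209 − 0.076003 = -0.724213

price = 1.111876
Θ = -0.724213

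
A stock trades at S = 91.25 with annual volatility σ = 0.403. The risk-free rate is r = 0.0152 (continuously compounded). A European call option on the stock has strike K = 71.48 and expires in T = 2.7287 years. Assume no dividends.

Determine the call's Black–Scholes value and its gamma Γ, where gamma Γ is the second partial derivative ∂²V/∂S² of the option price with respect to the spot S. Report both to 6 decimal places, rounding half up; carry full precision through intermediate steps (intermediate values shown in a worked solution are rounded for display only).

σ√T = 0.403·√2.7287 = 0.665707
d₁ = (ln(S/K) + (r+σ²/2)T) / (σ√T) = (ln(91.25/71.48) + (0.0152+0.403²/2)·2.7287) / 0.665707 = (0.244185 + 0.263059) / 0.665707 = 0.761964
d₂ = d₁ − σ√T = 0.761964 − 0.665707 = 0.096257
e^{−rT} = e^{−0.0152·2.7287} = 0.959372
N(d₁) = 0.776959,  N(d₂) = 0.538342
Call price V = S·N(d₁) − K·e^{−rT}·N(d₂) = 70.897520 − 36.917278 = 33.980242
φ(d₁) = (1/√(2π))·e^{−d₁²/2} = 0.298426
Γ = φ(d₁) / (S·σ·√T) = 0.004913

price = 33.980242
Γ = 0.004913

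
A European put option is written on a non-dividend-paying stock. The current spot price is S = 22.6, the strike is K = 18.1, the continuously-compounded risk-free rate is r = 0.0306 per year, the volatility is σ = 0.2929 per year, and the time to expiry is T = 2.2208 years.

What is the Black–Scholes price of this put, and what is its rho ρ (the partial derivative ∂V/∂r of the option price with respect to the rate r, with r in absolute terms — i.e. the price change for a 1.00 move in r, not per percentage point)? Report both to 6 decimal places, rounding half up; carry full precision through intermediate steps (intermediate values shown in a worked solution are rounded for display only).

σ√T = 0.2929·√2.2208 = 0.436490
d₁ = (ln(S/K) + (r+σ²/2)T) / (σ√T) = (ln(22.6/18.1) + (0.0306+0.2929²/2)·2.2208) / 0.436490 = (0.222038 + 0.163218) / 0.436490 = 0.882623
d₂ = d₁ − σ√T = 0.882623 − 0.436490 = 0.446134
e^{−rT} = e^{−0.0306·2.2208} = 0.934301
N(−d₁) = 0.188720,  N(−d₂) = 0.327750
Put price V = K·e^{−rT}·N(−d₂) − S·N(−d₁) = 5.542537 − 4.265069 = 1.277468
ρ = −K·T·e^{−rT}·N(−d₂) = -12.308867

price = 1.277468
ρ = -12.308867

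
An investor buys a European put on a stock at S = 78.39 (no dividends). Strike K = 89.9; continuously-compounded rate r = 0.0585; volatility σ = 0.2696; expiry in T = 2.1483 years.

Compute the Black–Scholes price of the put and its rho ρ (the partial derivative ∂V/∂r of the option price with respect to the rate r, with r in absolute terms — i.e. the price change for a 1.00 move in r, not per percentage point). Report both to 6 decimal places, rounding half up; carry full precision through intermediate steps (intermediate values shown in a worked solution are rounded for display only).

price = 12.799157
ρ = -100.404390

σ√T = 0.2696·√2.1483 = 0.395155
d₁ = (ln(S/K) + (r+σ²/2)T) / (σ√T) = (ln(78.39/89.9) + (0.0585+0.2696²/2)·2.1483) / 0.395155 = (-0.137002 + 0.203749) / 0.395155 = 0.168915
d₂ = d₁ − σ√T = 0.168915 − 0.395155 = -0.226240
e^{−rT} = e^{−0.0585·2.1483} = 0.881901
N(−d₁) = 0.432932,  N(−d₂) = 0.589492
Put price V = K·e^{−rT}·N(−d₂) − S·N(−d₁) = 46.736671 − 33.937514 = 12.799157
ρ = −K·T·e^{−rT}·N(−d₂) = -100.404390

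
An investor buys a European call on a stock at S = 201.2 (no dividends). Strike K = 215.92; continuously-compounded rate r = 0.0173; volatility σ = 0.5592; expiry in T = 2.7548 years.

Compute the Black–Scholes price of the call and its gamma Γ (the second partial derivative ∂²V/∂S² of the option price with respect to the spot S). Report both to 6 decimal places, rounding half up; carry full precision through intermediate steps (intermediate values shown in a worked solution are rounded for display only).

price = 70.429051
Γ = 0.001940

σ√T = 0.5592·√2.7548 = 0.928137
d₁ = (ln(S/K) + (r+σ²/2)T) / (σ√T) = (ln(201.2/215.92) + (0.0173+0.5592²/2)·2.7548) / 0.928137 = (-0.070609 + 0.478377) / 0.928137 = 0.439341
d₂ = d₁ − σ√T = 0.439341 − 0.928137 = -0.488796
e^{−rT} = e^{−0.0173·2.7548} = 0.953460
N(d₁) = 0.669793,  N(d₂) = 0.312493
Call price V = S·N(d₁) − K·e^{−rT}·N(d₂) = 134.762315 − 64.333264 = 70.429051
φ(d₁) = (1/√(2π))·e^{−d₁²/2} = 0.362240
Γ = φ(d₁) / (S·σ·√T) = 0.001940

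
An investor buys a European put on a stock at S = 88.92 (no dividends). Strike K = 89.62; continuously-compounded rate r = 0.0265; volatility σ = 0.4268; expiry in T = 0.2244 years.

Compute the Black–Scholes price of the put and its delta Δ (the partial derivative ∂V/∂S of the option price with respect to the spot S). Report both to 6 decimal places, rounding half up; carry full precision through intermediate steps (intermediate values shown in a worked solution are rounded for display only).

price = 7.251314
Δ = -0.463461

σ√T = 0.4268·√0.2244 = 0.202179
d₁ = (ln(S/K) + (r+σ²/2)T) / (σ√T) = (ln(88.92/89.62) + (0.0265+0.4268²/2)·0.2244) / 0.202179 = (-0.007841 + 0.026385) / 0.202179 = 0.091717
d₂ = d₁ − σ√T = 0.091717 − 0.202179 = -0.110461
e^{−rT} = e^{−0.0265·0.2244} = 0.994071
N(−d₁) = 0.463461,  N(−d₂) = 0.543978
Put price V = K·e^{−rT}·N(−d₂) − S·N(−d₁) = 48.462290 − 41.210976 = 7.251314
Δ = −N(−d₁) = -0.463461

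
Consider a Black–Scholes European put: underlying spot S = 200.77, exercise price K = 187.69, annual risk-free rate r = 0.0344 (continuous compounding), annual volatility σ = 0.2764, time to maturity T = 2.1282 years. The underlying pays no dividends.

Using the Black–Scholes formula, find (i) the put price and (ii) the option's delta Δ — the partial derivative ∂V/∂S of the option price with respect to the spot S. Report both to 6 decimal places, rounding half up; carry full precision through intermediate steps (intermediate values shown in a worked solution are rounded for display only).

σ√T = 0.2764·√2.1282 = 0.403222
d₁ = (ln(S/K) + (r+σ²/2)T) / (σ√T) = (ln(200.77/187.69) + (0.0344+0.2764²/2)·2.1282) / 0.403222 = (0.067368 + 0.154504) / 0.403222 = 0.550249
d₂ = d₁ − σ√T = 0.550249 − 0.403222 = 0.147027
e^{−rT} = e^{−0.0344·2.1282} = 0.929406
N(−d₁) = 0.291074,  N(−d₂) = 0.441555
Put price V = K·e^{−rT}·N(−d₂) − S·N(−d₁) = 77.024998 − 58.439009 = 18.585989
Δ = −N(−d₁) = -0.291074

price = 18.585989
Δ = -0.291074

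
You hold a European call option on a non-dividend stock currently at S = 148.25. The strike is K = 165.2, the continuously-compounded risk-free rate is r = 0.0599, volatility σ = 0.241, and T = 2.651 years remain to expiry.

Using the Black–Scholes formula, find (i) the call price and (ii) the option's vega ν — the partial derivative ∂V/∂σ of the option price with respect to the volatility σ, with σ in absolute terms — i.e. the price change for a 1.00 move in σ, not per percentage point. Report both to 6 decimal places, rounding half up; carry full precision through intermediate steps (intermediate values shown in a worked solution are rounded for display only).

price = 26.328074
ν = 91.342881

σ√T = 0.241·√2.651 = 0.392394
d₁ = (ln(S/K) + (r+σ²/2)T) / (σ√T) = (ln(148.25/165.2) + (0.0599+0.241²/2)·2.651) / 0.392394 = (-0.108257 + 0.235781) / 0.392394 = 0.324991
d₂ = d₁ − σ√T = 0.324991 − 0.392394 = -0.067402
e^{−rT} = e^{−0.0599·2.651} = 0.853171
N(d₁) = 0.627406,  N(d₂) = 0.473131
Call price V = S·N(d₁) − K·e^{−rT}·N(d₂) = 93.012956 − 66.684882 = 26.328074
φ(d₁) = (1/√(2π))·e^{−d₁²/2} = 0.378421
ν = S·φ(d₁)·√T = 91.342881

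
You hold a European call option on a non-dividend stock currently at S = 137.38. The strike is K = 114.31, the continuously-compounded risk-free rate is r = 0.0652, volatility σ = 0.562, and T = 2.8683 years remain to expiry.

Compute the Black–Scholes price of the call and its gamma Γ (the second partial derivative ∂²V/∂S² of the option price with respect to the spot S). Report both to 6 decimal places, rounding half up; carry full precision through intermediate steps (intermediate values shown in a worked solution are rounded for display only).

σ√T = 0.562·√2.8683 = 0.951806
d₁ = (ln(S/K) + (r+σ²/2)T) / (σ√T) = (ln(137.38/114.31) + (0.0652+0.562²/2)·2.8683) / 0.951806 = (0.183837 + 0.639981) / 0.951806 = 0.865531
d₂ = d₁ − σ√T = 0.865531 − 0.951806 = -0.086276
e^{−rT} = e^{−0.0652·2.8683} = 0.829433
N(d₁) = 0.806626,  N(d₂) = 0.465624
Call price V = S·N(d₁) − K·e^{−rT}·N(d₂) = 110.814308 − 44.146924 = 66.667383
φ(d₁) = (1/√(2π))·e^{−d₁²/2} = 0.274306
Γ = φ(d₁) / (S·σ·√T) = 0.002098

price = 66.667383
Γ = 0.002098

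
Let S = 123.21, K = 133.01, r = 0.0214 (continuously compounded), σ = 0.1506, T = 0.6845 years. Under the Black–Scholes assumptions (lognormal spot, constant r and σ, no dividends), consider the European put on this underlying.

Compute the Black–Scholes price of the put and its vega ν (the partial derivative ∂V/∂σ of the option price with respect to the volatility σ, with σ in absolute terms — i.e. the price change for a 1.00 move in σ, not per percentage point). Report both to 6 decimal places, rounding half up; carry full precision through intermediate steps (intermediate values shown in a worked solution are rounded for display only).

σ√T = 0.1506·√0.6845 = 0.124598
d₁ = (ln(S/K) + (r+σ²/2)T) / (σ√T) = (ln(123.21/133.01) + (0.0214+0.1506²/2)·0.6845) / 0.124598 = (-0.076534 + 0.022411) / 0.124598 = -0.434384
d₂ = d₁ − σ√T = -0.434384 − 0.124598 = -0.558982
e^{−rT} = e^{−0.0214·0.6845} = 0.985458
N(−d₁) = 0.667995,  N(−d₂) = 0.711913
Put price V = K·e^{−rT}·N(−d₂) − S·N(−d₁) = 93.314591 − 82.303683 = 11.010908
φ(d₁) = (1/√(2π))·e^{−d₁²/2} = 0.363025
ν = S·φ(d₁)·√T = 37.005764

price = 11.010908
ν = 37.005764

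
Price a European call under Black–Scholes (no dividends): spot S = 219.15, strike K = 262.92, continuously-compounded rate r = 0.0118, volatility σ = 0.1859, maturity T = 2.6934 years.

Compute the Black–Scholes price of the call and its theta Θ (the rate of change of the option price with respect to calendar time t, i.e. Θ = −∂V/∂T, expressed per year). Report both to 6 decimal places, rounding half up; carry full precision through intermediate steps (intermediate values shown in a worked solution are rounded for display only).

σ√T = 0.1859·√2.6934 = 0.305091
d₁ = (ln(S/K) + (r+σ²/2)T) / (σ√T) = (ln(219.15/262.92) + (0.0118+0.1859²/2)·2.6934) / 0.305091 = (-0.182093 + 0.078322) / 0.305091 = -0.340131
d₂ = d₁ − σ√T = -0.340131 − 0.305091 = -0.645222
e^{−rT} = e^{−0.0118·2.6934} = 0.968718
N(d₁) = 0.366879,  N(d₂) = 0.259392
Call price V = S·N(d₁) − K·e^{−rT}·N(d₂) = 80.401547 − 66.065825 = 14.335722
φ(d₁) = (1/√(2π))·e^{−d₁²/2} = 0.376520
Θ = −S·φ(d₁)·σ/(2√T) − r·K·e^{−rT}·N(d₂) = −4.673357 − 0.779577 = -5.452934

price = 14.335722
Θ = -5.452934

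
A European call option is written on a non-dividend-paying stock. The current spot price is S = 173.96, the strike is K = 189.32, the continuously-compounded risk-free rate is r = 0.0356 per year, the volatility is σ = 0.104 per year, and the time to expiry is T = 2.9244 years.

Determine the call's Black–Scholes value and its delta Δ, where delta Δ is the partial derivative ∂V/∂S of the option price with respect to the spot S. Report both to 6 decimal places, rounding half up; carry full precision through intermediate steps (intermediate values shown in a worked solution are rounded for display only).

σ√T = 0.104·√2.9244 = 0.177849
d₁ = (ln(S/K) + (r+σ²/2)T) / (σ√T) = (ln(173.96/189.32) + (0.0356+0.104²/2)·2.9244) / 0.177849 = (-0.084613 + 0.119924) / 0.177849 = 0.198542
d₂ = d₁ − σ√T = 0.198542 − 0.177849 = 0.020693
e^{−rT} = e^{−0.0356·2.9244} = 0.901127
N(d₁) = 0.578689,  N(d₂) = 0.508255
Call price V = S·N(d₁) − K·e^{−rT}·N(d₂) = 100.668807 − 86.708962 = 13.959845
Δ = N(d₁) = 0.578689

price = 13.959845
Δ = 0.578689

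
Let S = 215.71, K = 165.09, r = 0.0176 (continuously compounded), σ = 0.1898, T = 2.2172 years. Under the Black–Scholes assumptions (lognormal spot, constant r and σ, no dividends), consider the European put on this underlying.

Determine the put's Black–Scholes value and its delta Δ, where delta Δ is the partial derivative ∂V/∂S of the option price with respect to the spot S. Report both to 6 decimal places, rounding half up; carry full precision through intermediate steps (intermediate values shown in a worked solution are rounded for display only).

price = 3.677125
Δ = -0.110156

σ√T = 0.1898·√2.2172 = 0.282617
d₁ = (ln(S/K) + (r+σ²/2)T) / (σ√T) = (ln(215.71/165.09) + (0.0176+0.1898²/2)·2.2172) / 0.282617 = (0.267444 + 0.078959) / 0.282617 = 1.225697
d₂ = d₁ − σ√T = 1.225697 − 0.282617 = 0.943080
e^{−rT} = e^{−0.0176·2.2172} = 0.961729
N(−d₁) = 0.110156,  N(−d₂) = 0.172820
Put price V = K·e^{−rT}·N(−d₂) − S·N(−d₁) = 27.438953 − 23.761827 = 3.677125
Δ = −N(−d₁) = -0.110156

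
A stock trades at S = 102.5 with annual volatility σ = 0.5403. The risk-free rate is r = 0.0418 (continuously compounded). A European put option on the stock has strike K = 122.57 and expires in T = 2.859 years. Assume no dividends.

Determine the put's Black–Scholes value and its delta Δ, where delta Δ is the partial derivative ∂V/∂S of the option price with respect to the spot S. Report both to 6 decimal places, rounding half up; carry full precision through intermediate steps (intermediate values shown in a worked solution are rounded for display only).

price = 40.405638
Δ = -0.347581

σ√T = 0.5403·√2.859 = 0.913570
d₁ = (ln(S/K) + (r+σ²/2)T) / (σ√T) = (ln(102.5/122.57) + (0.0418+0.5403²/2)·2.859) / 0.913570 = (-0.178819 + 0.536812) / 0.913570 = 0.391861
d₂ = d₁ − σ√T = 0.391861 − 0.913570 = -0.521710
e^{−rT} = e^{−0.0418·2.859} = 0.887359
N(−d₁) = 0.347581,  N(−d₂) = 0.699064
Put price V = K·e^{−rT}·N(−d₂) − S·N(−d₁) = 76.032653 − 35.627015 = 40.405638
Δ = −N(−d₁) = -0.347581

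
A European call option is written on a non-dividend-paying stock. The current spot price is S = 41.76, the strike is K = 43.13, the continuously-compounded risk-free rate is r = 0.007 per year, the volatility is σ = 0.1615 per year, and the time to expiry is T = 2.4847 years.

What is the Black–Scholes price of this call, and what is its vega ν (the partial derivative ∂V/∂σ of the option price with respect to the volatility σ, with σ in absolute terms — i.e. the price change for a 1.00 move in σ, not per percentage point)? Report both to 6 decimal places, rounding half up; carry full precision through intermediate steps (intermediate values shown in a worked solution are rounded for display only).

price = 3.955490
ν = 26.198684

σ√T = 0.1615·√2.4847 = 0.254571
d₁ = (ln(S/K) + (r+σ²/2)T) / (σ√T) = (ln(41.76/43.13) + (0.007+0.1615²/2)·2.4847) / 0.254571 = (-0.032280 + 0.049796) / 0.254571 = 0.068807
d₂ = d₁ − σ√T = 0.068807 − 0.254571 = -0.185764
e^{−rT} = e^{−0.007·2.4847} = 0.982757
N(d₁) = 0.527428,  N(d₂) = 0.426315
Call price V = S·N(d₁) − K·e^{−rT}·N(d₂) = 22.025411 − 18.069921 = 3.955490
φ(d₁) = (1/√(2π))·e^{−d₁²/2} = 0.397999
ν = S·φ(d₁)·√T = 26.198684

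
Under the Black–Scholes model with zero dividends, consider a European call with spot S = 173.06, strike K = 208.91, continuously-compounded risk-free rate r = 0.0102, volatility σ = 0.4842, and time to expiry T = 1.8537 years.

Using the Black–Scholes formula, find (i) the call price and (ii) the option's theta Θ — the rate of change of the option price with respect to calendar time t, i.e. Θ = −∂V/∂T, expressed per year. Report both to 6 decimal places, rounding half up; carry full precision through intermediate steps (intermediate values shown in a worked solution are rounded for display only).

σ√T = 0.4842·√1.8537 = 0.659241
d₁ = (ln(S/K) + (r+σ²/2)T) / (σ√T) = (ln(173.06/208.91) + (0.0102+0.4842²/2)·1.8537) / 0.659241 = (-0.188265 + 0.236207) / 0.659241 = 0.072723
d₂ = d₁ − σ√T = 0.072723 − 0.659241 = -0.586518
e^{−rT} = e^{−0.0102·1.8537} = 0.981270
N(d₁) = 0.528987,  N(d₂) = 0.278764
Call price V = S·N(d₁) − K·e^{−rT}·N(d₂) = 91.546463 − 57.145744 = 34.400719
φ(d₁) = (1/√(2π))·e^{−d₁²/2} = 0.397889
Θ = −S·φ(d₁)·σ/(2√T) − r·K·e^{−rT}·N(d₂) = −12.244284 − 0.582887 = -12.827171

price = 34.400719
Θ = -12.827171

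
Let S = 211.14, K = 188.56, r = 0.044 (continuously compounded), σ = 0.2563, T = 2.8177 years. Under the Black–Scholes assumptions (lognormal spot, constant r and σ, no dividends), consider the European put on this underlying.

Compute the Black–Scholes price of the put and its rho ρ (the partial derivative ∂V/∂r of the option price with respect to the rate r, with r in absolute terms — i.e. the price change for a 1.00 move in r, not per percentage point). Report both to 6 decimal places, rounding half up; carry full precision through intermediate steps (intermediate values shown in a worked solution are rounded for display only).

price = 14.546875
ρ = -172.934519

σ√T = 0.2563·√2.8177 = 0.430225
d₁ = (ln(S/K) + (r+σ²/2)T) / (σ√T) = (ln(211.14/188.56) + (0.044+0.2563²/2)·2.8177) / 0.430225 = (0.113105 + 0.216526) / 0.430225 = 0.766182
d₂ = d₁ − σ√T = 0.766182 − 0.430225 = 0.335957
e^{−rT} = e^{−0.044·2.8177} = 0.883399
N(−d₁) = 0.221784,  N(−d₂) = 0.368452
Put price V = K·e^{−rT}·N(−d₂) − S·N(−d₁) = 61.374355 − 46.827479 = 14.546875
ρ = −K·T·e^{−rT}·N(−d₂) = -172.934519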